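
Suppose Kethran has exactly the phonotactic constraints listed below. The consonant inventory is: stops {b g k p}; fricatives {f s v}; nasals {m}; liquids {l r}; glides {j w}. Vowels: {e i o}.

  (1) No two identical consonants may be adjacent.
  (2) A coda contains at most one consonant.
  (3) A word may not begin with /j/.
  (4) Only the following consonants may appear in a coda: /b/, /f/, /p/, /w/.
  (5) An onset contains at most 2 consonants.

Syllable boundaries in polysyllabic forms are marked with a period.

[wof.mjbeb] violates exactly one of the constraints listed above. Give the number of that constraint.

[wof.mjbeb]: syllable 2 onset /mjb/ has 3 consonants (> 2).
This is a violation of constraint 5: "An onset contains at most 2 consonants."
The remaining constraints (1, 2, 3, 4) are satisfied.

5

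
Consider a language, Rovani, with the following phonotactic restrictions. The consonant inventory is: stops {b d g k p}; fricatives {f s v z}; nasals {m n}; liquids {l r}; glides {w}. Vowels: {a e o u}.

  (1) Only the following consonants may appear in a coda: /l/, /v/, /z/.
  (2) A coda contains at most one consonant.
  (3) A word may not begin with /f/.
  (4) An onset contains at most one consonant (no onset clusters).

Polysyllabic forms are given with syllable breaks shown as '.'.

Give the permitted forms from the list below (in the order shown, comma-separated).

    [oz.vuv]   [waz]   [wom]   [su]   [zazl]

[oz.vuv] — σ1 onset /∅/, coda /z/ ok; σ2 onset /v/, coda /v/ ok → permitted
[waz] — σ1 onset /w/, coda /z/ ok → permitted
[wom] — violates constraint 1: syllable 1 coda contains /m/, which is not a licensed coda consonant → not permitted
[su] — σ1 onset /s/, coda /∅/ ok → permitted
[zazl] — violates constraint 2: syllable 1 coda /zl/ has 2 consonants (> 1) → not permitted

[oz.vuv], [waz], [su]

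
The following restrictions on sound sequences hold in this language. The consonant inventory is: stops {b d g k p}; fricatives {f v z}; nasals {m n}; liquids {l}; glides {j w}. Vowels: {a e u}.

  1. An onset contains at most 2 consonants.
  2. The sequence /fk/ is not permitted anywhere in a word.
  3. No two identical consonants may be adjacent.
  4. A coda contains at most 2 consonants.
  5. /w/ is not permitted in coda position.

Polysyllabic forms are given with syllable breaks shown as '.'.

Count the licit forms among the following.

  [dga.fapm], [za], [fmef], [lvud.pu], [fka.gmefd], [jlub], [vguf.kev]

[dga.fapm] — σ1 onset /dg/ (2C), coda /∅/ ok; σ2 onset /f/, coda /pm/ (2C) ok → licit
[za] — σ1 onset /z/, coda /∅/ ok → licit
[fmef] — σ1 onset /fm/ (2C), coda /f/ ok → licit
[lvud.pu] — σ1 onset /lv/ (2C), coda /d/ ok; σ2 onset /p/, coda /∅/ ok → licit
[fka.gmefd] — violates constraint 2: contains banned sequence /fk/ → illicit
[jlub] — σ1 onset /jl/ (2C), coda /b/ ok → licit
[vguf.kev] — violates constraint 2: contains banned sequence /fk/ → illicit
Licit: [dga.fapm], [za], [fmef], [lvud.pu], [jlub] → 5.

5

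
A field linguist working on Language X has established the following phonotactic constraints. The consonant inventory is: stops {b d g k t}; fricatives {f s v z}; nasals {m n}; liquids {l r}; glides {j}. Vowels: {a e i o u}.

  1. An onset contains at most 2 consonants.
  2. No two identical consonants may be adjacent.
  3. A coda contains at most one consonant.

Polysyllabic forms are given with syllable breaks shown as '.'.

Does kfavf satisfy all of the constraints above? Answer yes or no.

no

kfavf — violates constraint 3: syllable 1 coda /vf/ has 2 consonants (> 1) → ill-formed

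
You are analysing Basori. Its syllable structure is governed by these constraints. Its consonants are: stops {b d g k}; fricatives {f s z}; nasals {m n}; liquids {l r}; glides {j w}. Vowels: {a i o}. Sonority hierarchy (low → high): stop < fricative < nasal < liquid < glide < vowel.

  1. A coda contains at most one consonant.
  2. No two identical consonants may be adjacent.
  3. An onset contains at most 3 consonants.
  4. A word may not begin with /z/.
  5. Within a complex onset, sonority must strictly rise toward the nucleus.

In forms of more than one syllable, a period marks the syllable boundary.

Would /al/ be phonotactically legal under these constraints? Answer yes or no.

/al/ — σ1 onset /∅/, coda /l/ ok → phonotactically legal

yes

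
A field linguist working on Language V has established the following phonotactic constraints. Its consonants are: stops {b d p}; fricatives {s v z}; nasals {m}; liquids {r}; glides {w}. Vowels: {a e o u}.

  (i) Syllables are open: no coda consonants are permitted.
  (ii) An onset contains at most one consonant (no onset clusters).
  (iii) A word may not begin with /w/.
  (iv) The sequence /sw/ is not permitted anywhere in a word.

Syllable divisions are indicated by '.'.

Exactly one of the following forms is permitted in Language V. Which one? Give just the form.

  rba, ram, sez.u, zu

zu

rba — violates constraint (ii): syllable 1 onset /rb/ has 2 consonants (> 1) → not permitted
ram — violates constraint (i): syllable 1 coda /m/ has 1 consonant (> 0) → not permitted
sez.u — violates constraint (i): syllable 1 coda /z/ has 1 consonant (> 0) → not permitted
zu — σ1 onset /z/, coda /∅/ ok → permitted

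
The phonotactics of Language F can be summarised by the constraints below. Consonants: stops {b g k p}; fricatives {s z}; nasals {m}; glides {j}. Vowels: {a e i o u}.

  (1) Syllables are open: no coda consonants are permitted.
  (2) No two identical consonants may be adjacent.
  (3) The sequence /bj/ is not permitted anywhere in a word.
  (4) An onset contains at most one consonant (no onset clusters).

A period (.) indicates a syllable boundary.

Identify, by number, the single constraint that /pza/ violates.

4

/pza/: syllable 1 onset /pz/ has 2 consonants (> 1).
This is a violation of constraint 4: "An onset contains at most one consonant (no onset clusters)."
The remaining constraints (1, 2, 3) are satisfied.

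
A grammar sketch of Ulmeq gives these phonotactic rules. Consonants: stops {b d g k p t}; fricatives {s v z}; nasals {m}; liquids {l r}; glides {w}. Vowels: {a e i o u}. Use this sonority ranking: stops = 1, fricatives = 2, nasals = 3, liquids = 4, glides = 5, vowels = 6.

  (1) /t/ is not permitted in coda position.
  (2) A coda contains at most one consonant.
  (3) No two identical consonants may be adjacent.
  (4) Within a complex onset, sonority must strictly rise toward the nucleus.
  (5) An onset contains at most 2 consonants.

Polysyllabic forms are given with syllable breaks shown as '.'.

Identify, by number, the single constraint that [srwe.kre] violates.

5

[srwe.kre]: syllable 1 onset /srw/ has 3 consonants (> 2).
This is a violation of constraint 5: "An onset contains at most 2 consonants."
The remaining constraints (1, 2, 3, 4) are satisfied.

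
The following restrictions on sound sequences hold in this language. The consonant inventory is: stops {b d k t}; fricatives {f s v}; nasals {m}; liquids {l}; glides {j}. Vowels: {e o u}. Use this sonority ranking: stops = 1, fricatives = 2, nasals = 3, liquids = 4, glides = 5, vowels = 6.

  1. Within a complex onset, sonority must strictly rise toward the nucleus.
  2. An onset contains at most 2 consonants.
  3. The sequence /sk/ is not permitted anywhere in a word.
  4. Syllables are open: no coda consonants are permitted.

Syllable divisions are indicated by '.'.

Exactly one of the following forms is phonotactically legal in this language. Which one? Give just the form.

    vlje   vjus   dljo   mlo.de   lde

mlo.de

vlje — violates constraint 2: syllable 1 onset /vlj/ has 3 consonants (> 2) → phonotactically illegal
vjus — violates constraint 4: syllable 1 coda /s/ has 1 consonant (> 0) → phonotactically illegal
dljo — violates constraint 2: syllable 1 onset /dlj/ has 3 consonants (> 2) → phonotactically illegal
mlo.de — σ1 onset /ml/ (3→4 rises), coda /∅/ ok; σ2 onset /d/, coda /∅/ ok → phonotactically legal
lde — violates constraint 1: syllable 1 onset /ld/: /l/ (liquid, 4) → /d/ (stop, 1) does not rise → phonotactically illegal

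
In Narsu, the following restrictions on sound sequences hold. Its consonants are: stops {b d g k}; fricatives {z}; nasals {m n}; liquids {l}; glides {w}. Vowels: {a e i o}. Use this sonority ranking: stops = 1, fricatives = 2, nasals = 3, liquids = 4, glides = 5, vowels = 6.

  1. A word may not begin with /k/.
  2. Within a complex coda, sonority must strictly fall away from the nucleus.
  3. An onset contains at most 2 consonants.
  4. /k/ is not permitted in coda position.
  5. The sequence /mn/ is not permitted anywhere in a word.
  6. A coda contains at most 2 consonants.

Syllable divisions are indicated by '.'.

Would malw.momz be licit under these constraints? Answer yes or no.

no

malw.momz — violates constraint 2: syllable 1 coda /lw/: /l/ (liquid, 4) → /w/ (glide, 5) does not fall → illicit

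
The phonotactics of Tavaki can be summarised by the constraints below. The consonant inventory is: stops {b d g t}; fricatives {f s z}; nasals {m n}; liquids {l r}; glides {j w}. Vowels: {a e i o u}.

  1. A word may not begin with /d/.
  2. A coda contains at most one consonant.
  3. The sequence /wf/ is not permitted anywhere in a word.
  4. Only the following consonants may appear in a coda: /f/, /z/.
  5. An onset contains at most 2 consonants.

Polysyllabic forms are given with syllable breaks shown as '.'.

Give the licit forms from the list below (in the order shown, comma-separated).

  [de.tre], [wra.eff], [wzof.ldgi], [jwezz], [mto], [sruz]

[de.tre] — violates constraint 1: word begins with /d/ → illicit
[wra.eff] — violates constraint 2: syllable 2 coda /ff/ has 2 consonants (> 1) → illicit
[wzof.ldgi] — violates constraint 5: syllable 2 onset /ldg/ has 3 consonants (> 2) → illicit
[jwezz] — violates constraint 2: syllable 1 coda /zz/ has 2 consonants (> 1) → illicit
[mto] — σ1 onset /mt/ (2C), coda /∅/ ok → licit
[sruz] — σ1 onset /sr/ (2C), coda /z/ ok → licit

[mto], [sruz]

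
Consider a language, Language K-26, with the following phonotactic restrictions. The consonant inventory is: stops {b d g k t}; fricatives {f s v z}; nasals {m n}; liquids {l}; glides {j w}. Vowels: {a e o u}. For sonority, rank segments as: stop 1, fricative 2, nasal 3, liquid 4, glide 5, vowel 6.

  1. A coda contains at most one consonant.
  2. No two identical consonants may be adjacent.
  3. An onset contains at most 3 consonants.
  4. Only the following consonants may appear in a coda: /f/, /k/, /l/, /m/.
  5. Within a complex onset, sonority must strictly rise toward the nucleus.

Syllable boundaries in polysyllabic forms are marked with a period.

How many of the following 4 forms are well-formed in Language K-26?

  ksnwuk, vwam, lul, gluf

ksnwuk — violates constraint 3: syllable 1 onset /ksnw/ has 4 consonants (> 3) → ill-formed
vwam — σ1 onset /vw/ (2→5 rises), coda /m/ ok → well-formed
lul — σ1 onset /l/, coda /l/ ok → well-formed
gluf — σ1 onset /gl/ (1→4 rises), coda /f/ ok → well-formed
Well-formed: vwam, lul, gluf → 3.

3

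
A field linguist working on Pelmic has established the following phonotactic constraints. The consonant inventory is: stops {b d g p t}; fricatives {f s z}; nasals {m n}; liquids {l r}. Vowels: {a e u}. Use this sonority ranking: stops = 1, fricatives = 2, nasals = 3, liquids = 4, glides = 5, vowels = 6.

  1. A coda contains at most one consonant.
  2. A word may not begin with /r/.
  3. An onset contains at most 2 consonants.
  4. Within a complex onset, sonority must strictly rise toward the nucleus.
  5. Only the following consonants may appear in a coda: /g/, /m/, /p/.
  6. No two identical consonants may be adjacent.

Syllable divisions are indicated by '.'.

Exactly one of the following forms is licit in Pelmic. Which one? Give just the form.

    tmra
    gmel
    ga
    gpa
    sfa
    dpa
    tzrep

ga

tmra — violates constraint 3: syllable 1 onset /tmr/ has 3 consonants (> 2) → illicit
gmel — violates constraint 5: syllable 1 coda contains /l/, which is not a licensed coda consonant → illicit
ga — σ1 onset /g/, coda /∅/ ok → licit
gpa — violates constraint 4: syllable 1 onset /gp/: /g/ (stop, 1) → /p/ (stop, 1) does not rise → illicit
sfa — violates constraint 4: syllable 1 onset /sf/: /s/ (fricative, 2) → /f/ (fricative, 2) does not rise → illicit
dpa — violates constraint 4: syllable 1 onset /dp/: /d/ (stop, 1) → /p/ (stop, 1) does not rise → illicit
tzrep — violates constraint 3: syllable 1 onset /tzr/ has 3 consonants (> 2) → illicit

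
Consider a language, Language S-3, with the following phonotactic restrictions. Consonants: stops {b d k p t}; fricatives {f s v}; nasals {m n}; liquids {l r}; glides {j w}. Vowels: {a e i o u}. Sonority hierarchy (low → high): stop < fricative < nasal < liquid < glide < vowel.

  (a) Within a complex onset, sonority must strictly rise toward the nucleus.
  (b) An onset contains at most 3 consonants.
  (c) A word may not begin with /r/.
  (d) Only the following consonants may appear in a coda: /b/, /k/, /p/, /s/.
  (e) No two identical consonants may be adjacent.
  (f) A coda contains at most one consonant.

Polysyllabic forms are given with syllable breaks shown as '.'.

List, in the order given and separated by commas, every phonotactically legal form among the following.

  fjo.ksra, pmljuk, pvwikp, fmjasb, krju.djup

fjo.ksra — σ1 onset /fj/ (2→5 rises), coda /∅/ ok; σ2 onset /ksr/ (1→2→4 rises), coda /∅/ ok → phonotactically legal
pmljuk — violates constraint (b): syllable 1 onset /pmlj/ has 4 consonants (> 3) → phonotactically illegal
pvwikp — violates constraint (f): syllable 1 coda /kp/ has 2 consonants (> 1) → phonotactically illegal
fmjasb — violates constraint (f): syllable 1 coda /sb/ has 2 consonants (> 1) → phonotactically illegal
krju.djup — σ1 onset /krj/ (1→4→5 rises), coda /∅/ ok; σ2 onset /dj/ (1→5 rises), coda /p/ ok → phonotactically legal

fjo.ksra, krju.djup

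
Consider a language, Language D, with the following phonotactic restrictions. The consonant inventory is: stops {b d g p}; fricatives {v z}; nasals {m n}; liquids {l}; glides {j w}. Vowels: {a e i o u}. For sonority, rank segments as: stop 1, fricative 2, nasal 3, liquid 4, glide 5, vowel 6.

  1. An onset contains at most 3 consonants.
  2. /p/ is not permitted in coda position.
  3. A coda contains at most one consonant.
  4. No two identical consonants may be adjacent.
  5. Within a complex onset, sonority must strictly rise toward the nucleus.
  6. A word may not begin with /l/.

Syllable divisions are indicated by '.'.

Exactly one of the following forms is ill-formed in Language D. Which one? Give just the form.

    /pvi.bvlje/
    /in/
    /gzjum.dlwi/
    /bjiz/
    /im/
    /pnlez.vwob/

/pvi.bvlje/

/pvi.bvlje/ — violates constraint 1: syllable 2 onset /bvlj/ has 4 consonants (> 3) → ill-formed
/in/ — σ1 onset /∅/, coda /n/ ok → well-formed
/gzjum.dlwi/ — σ1 onset /gzj/ (1→2→5 rises), coda /m/ ok; σ2 onset /dlw/ (1→4→5 rises), coda /∅/ ok → well-formed
/bjiz/ — σ1 onset /bj/ (1→5 rises), coda /z/ ok → well-formed
/im/ — σ1 onset /∅/, coda /m/ ok → well-formed
/pnlez.vwob/ — σ1 onset /pnl/ (1→3→4 rises), coda /z/ ok; σ2 onset /vw/ (2→5 rises), coda /b/ ok → well-formed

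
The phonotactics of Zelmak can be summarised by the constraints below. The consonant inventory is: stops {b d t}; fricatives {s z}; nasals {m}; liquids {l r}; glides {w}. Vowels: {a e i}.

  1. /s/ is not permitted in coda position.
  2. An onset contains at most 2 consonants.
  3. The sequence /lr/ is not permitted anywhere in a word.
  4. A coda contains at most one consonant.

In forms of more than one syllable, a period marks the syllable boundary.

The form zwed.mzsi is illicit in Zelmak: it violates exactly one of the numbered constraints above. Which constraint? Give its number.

2

zwed.mzsi: syllable 2 onset /mzs/ has 3 consonants (> 2).
This is a violation of constraint 2: "An onset contains at most 2 consonants."
The remaining constraints (1, 3, 4) are satisfied.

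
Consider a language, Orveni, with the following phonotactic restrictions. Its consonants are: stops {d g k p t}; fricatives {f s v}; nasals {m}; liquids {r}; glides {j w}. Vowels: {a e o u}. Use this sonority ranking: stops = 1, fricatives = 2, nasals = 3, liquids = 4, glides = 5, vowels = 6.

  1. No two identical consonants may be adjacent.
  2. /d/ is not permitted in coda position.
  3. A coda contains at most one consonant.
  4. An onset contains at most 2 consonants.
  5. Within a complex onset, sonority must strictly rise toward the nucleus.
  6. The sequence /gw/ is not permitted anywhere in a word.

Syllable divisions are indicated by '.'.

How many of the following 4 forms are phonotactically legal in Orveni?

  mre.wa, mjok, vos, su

mre.wa — σ1 onset /mr/ (3→4 rises), coda /∅/ ok; σ2 onset /w/, coda /∅/ ok → phonotactically legal
mjok — σ1 onset /mj/ (3→5 rises), coda /k/ ok → phonotactically legal
vos — σ1 onset /v/, coda /s/ ok → phonotactically legal
su — σ1 onset /s/, coda /∅/ ok → phonotactically legal
Phonotactically legal: mre.wa, mjok, vos, su → 4.

4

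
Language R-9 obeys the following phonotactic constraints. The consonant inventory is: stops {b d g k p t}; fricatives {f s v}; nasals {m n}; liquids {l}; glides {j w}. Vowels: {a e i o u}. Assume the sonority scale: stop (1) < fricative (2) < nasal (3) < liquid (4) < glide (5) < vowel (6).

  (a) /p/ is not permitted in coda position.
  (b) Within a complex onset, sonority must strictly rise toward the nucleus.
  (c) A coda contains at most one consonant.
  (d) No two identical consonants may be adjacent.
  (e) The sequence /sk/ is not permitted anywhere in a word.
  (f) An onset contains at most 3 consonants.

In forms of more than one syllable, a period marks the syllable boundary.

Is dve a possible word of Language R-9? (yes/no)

dve — σ1 onset /dv/ (1→2 rises), coda /∅/ ok → phonotactically legal

yes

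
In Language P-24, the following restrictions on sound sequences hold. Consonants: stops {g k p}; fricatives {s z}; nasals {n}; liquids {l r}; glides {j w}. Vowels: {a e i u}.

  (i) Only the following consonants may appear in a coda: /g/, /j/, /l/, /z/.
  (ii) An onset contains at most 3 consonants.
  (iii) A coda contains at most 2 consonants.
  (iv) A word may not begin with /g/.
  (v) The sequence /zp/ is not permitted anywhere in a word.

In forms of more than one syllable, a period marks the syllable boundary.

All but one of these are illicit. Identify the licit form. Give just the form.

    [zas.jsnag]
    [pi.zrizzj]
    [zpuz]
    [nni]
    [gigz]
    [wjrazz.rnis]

[zas.jsnag] — violates constraint (i): syllable 1 coda contains /s/, which is not a licensed coda consonant → illicit
[pi.zrizzj] — violates constraint (iii): syllable 2 coda /zzj/ has 3 consonants (> 2) → illicit
[zpuz] — violates constraint (v): contains banned sequence /zp/ → illicit
[nni] — σ1 onset /nn/ (2C), coda /∅/ ok → licit
[gigz] — violates constraint (iv): word begins with /g/ → illicit
[wjrazz.rnis] — violates constraint (i): syllable 2 coda contains /s/, which is not a licensed coda consonant → illicit

[nni]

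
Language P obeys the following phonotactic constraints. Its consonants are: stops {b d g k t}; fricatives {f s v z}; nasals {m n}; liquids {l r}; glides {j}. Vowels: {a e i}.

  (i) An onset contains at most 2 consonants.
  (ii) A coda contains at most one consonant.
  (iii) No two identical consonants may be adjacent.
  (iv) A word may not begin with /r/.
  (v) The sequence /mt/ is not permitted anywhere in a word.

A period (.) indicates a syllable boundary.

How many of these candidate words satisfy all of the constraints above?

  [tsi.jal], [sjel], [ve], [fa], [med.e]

5

[tsi.jal] — σ1 onset /ts/ (2C), coda /∅/ ok; σ2 onset /j/, coda /l/ ok → licit
[sjel] — σ1 onset /sj/ (2C), coda /l/ ok → licit
[ve] — σ1 onset /v/, coda /∅/ ok → licit
[fa] — σ1 onset /f/, coda /∅/ ok → licit
[med.e] — σ1 onset /m/, coda /d/ ok; σ2 onset /∅/, coda /∅/ ok → licit
Licit: [tsi.jal], [sjel], [ve], [fa], [med.e] → 5.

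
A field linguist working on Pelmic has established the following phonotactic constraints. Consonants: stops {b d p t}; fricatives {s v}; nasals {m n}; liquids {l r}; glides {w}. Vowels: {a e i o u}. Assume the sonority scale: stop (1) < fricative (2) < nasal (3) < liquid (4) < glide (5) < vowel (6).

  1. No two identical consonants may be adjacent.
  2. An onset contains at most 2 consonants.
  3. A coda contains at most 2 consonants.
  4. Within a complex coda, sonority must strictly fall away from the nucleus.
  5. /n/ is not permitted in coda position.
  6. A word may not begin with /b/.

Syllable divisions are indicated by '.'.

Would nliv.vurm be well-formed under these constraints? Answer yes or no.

no

nliv.vurm — violates constraint 1: adjacent identical consonants /vv/ → ill-formed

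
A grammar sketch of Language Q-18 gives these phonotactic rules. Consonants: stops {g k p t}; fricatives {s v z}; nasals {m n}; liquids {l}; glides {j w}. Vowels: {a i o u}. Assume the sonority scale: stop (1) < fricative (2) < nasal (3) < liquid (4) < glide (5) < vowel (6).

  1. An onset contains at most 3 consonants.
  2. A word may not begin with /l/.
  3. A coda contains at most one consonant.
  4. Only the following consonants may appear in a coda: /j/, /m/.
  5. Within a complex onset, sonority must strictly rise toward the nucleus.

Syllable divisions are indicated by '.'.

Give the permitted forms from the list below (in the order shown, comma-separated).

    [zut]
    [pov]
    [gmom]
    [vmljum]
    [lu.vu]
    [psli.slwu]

[zut] — violates constraint 4: syllable 1 coda contains /t/, which is not a licensed coda consonant → not permitted
[pov] — violates constraint 4: syllable 1 coda contains /v/, which is not a licensed coda consonant → not permitted
[gmom] — σ1 onset /gm/ (1→3 rises), coda /m/ ok → permitted
[vmljum] — violates constraint 1: syllable 1 onset /vmlj/ has 4 consonants (> 3) → not permitted
[lu.vu] — violates constraint 2: word begins with /l/ → not permitted
[psli.slwu] — σ1 onset /psl/ (1→2→4 rises), coda /∅/ ok; σ2 onset /slw/ (2→4→5 rises), coda /∅/ ok → permitted

[gmom], [psli.slwu]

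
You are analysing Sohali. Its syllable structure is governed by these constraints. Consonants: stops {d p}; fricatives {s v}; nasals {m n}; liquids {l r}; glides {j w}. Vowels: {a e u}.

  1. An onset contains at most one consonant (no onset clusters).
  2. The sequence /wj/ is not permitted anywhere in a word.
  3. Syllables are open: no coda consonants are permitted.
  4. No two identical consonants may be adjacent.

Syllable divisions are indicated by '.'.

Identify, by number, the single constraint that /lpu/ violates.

1

/lpu/: syllable 1 onset /lp/ has 2 consonants (> 1).
This is a violation of constraint 1: "An onset contains at most one consonant (no onset clusters)."
The remaining constraints (2, 3, 4) are satisfied.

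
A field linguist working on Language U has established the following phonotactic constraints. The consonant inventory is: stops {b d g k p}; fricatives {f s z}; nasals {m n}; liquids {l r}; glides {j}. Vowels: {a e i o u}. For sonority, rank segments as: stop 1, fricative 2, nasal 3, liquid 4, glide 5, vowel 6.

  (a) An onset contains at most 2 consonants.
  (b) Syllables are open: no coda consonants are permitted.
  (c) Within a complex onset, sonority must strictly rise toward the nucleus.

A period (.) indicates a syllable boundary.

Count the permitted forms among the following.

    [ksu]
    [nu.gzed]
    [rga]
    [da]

[ksu] — σ1 onset /ks/ (1→2 rises), coda /∅/ ok → permitted
[nu.gzed] — violates constraint (b): syllable 2 coda /d/ has 1 consonant (> 0) → not permitted
[rga] — violates constraint (c): syllable 1 onset /rg/: /r/ (liquid, 4) → /g/ (stop, 1) does not rise → not permitted
[da] — σ1 onset /d/, coda /∅/ ok → permitted
Permitted: [ksu], [da] → 2.

2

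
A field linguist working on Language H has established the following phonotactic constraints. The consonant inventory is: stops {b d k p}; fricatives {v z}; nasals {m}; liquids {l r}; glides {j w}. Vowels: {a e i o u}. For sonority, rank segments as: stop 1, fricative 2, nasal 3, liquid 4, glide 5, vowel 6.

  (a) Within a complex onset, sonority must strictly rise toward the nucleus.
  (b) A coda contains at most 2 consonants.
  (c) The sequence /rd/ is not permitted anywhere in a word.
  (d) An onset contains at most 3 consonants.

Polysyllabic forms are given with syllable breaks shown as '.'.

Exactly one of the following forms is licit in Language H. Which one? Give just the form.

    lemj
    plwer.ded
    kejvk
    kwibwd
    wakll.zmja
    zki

lemj

lemj — σ1 onset /l/, coda /mj/ (2C) ok → licit
plwer.ded — violates constraint (c): contains banned sequence /rd/ → illicit
kejvk — violates constraint (b): syllable 1 coda /jvk/ has 3 consonants (> 2) → illicit
kwibwd — violates constraint (b): syllable 1 coda /bwd/ has 3 consonants (> 2) → illicit
wakll.zmja — violates constraint (b): syllable 1 coda /kll/ has 3 consonants (> 2) → illicit
zki — violates constraint (a): syllable 1 onset /zk/: /z/ (fricative, 2) → /k/ (stop, 1) does not rise → illicit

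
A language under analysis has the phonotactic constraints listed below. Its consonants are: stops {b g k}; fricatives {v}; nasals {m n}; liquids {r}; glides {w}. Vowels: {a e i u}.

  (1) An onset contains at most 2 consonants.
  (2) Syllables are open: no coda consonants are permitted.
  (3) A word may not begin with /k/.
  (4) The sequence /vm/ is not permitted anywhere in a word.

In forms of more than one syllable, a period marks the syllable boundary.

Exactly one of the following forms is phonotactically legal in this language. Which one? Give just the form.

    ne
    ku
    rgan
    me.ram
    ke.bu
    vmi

ne — σ1 onset /n/, coda /∅/ ok → phonotactically legal
ku — violates constraint 3: word begins with /k/ → phonotactically illegal
rgan — violates constraint 2: syllable 1 coda /n/ has 1 consonant (> 0) → phonotactically illegal
me.ram — violates constraint 2: syllable 2 coda /m/ has 1 consonant (> 0) → phonotactically illegal
ke.bu — violates constraint 3: word begins with /k/ → phonotactically illegal
vmi — violates constraint 4: contains banned sequence /vm/ → phonotactically illegal

ne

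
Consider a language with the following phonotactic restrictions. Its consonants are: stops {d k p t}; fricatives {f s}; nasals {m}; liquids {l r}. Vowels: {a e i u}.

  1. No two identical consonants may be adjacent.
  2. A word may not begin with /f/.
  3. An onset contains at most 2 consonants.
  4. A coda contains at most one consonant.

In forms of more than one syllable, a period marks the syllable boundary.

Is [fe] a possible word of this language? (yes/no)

[fe] — violates constraint 2: word begins with /f/ → ill-formed

no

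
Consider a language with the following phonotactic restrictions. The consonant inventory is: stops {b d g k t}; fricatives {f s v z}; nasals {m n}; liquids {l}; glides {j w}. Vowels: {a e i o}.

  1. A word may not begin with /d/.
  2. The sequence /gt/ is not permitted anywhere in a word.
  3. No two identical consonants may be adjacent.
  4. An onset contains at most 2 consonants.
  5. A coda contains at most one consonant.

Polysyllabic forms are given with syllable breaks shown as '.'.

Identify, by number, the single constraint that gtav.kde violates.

gtav.kde: contains banned sequence /gt/.
This is a violation of constraint 2: "The sequence /gt/ is not permitted anywhere in a word."
The remaining constraints (1, 3, 4, 5) are satisfied.

2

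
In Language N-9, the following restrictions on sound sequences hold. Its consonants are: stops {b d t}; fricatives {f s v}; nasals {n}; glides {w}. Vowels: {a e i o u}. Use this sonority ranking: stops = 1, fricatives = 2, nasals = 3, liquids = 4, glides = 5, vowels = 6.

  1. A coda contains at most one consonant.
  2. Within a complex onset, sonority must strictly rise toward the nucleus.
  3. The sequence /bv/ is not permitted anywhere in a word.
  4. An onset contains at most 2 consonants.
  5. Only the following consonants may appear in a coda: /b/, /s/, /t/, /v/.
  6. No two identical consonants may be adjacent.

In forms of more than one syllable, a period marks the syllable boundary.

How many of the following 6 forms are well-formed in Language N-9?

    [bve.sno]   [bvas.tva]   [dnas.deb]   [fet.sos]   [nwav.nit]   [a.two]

4

[bve.sno] — violates constraint 3: contains banned sequence /bv/ → ill-formed
[bvas.tva] — violates constraint 3: contains banned sequence /bv/ → ill-formed
[dnas.deb] — σ1 onset /dn/ (1→3 rises), coda /s/ ok; σ2 onset /d/, coda /b/ ok → well-formed
[fet.sos] — σ1 onset /f/, coda /t/ ok; σ2 onset /s/, coda /s/ ok → well-formed
[nwav.nit] — σ1 onset /nw/ (3→5 rises), coda /v/ ok; σ2 onset /n/, coda /t/ ok → well-formed
[a.two] — σ1 onset /∅/, coda /∅/ ok; σ2 onset /tw/ (1→5 rises), coda /∅/ ok → well-formed
Well-formed: [dnas.deb], [fet.sos], [nwav.nit], [a.two] → 4.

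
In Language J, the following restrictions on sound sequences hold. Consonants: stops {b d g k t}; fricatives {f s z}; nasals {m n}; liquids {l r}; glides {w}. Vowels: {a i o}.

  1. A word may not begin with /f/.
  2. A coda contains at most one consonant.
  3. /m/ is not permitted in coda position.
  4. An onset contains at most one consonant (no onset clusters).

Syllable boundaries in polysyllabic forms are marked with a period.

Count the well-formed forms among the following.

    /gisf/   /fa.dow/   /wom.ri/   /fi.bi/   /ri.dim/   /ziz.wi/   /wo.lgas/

1

/gisf/ — violates constraint 2: syllable 1 coda /sf/ has 2 consonants (> 1) → ill-formed
/fa.dow/ — violates constraint 1: word begins with /f/ → ill-formed
/wom.ri/ — violates constraint 3: syllable 1 coda contains /m/ → ill-formed
/fi.bi/ — violates constraint 1: word begins with /f/ → ill-formed
/ri.dim/ — violates constraint 3: syllable 2 coda contains /m/ → ill-formed
/ziz.wi/ — σ1 onset /z/, coda /z/ ok; σ2 onset /w/, coda /∅/ ok → well-formed
/wo.lgas/ — violates constraint 4: syllable 2 onset /lg/ has 2 consonants (> 1) → ill-formed
Well-formed: /ziz.wi/ → 1.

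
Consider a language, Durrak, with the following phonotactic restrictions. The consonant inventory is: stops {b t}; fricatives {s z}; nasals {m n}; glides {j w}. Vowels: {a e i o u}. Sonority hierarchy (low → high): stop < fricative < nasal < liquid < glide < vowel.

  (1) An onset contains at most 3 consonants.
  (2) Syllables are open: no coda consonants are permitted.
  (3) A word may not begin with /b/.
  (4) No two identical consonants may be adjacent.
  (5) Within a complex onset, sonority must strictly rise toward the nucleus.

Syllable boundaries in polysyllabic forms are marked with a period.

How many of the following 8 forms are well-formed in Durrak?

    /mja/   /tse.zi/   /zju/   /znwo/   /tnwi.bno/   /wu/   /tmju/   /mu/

8

/mja/ — σ1 onset /mj/ (3→5 rises), coda /∅/ ok → well-formed
/tse.zi/ — σ1 onset /ts/ (1→2 rises), coda /∅/ ok; σ2 onset /z/, coda /∅/ ok → well-formed
/zju/ — σ1 onset /zj/ (2→5 rises), coda /∅/ ok → well-formed
/znwo/ — σ1 onset /znw/ (2→3→5 rises), coda /∅/ ok → well-formed
/tnwi.bno/ — σ1 onset /tnw/ (1→3→5 rises), coda /∅/ ok; σ2 onset /bn/ (1→3 rises), coda /∅/ ok → well-formed
/wu/ — σ1 onset /w/, coda /∅/ ok → well-formed
/tmju/ — σ1 onset /tmj/ (1→3→5 rises), coda /∅/ ok → well-formed
/mu/ — σ1 onset /m/, coda /∅/ ok → well-formed
Well-formed: /mja/, /tse.zi/, /zju/, /znwo/, /tnwi.bno/, /wu/, /tmju/, /mu/ → 8.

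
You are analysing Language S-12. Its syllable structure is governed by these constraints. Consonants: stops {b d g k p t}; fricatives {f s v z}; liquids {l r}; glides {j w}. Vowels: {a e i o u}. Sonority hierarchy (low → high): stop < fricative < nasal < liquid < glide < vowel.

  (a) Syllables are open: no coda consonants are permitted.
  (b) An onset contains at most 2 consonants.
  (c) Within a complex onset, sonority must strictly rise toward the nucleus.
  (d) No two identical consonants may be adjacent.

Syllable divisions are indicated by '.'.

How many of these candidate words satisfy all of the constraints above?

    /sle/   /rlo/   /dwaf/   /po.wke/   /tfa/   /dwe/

3

/sle/ — σ1 onset /sl/ (2→4 rises), coda /∅/ ok → well-formed
/rlo/ — violates constraint (c): syllable 1 onset /rl/: /r/ (liquid, 4) → /l/ (liquid, 4) does not rise → ill-formed
/dwaf/ — violates constraint (a): syllable 1 coda /f/ has 1 consonant (> 0) → ill-formed
/po.wke/ — violates constraint (c): syllable 2 onset /wk/: /w/ (glide, 5) → /k/ (stop, 1) does not rise → ill-formed
/tfa/ — σ1 onset /tf/ (1→2 rises), coda /∅/ ok → well-formed
/dwe/ — σ1 onset /dw/ (1→5 rises), coda /∅/ ok → well-formed
Well-formed: /sle/, /tfa/, /dwe/ → 3.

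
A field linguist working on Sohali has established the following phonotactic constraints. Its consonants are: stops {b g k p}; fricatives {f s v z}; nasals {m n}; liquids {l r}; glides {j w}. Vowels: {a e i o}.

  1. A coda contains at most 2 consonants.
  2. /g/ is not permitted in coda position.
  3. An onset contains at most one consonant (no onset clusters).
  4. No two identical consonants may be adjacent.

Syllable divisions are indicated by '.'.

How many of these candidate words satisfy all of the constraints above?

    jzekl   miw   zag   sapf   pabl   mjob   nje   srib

jzekl — violates constraint 3: syllable 1 onset /jz/ has 2 consonants (> 1) → illicit
miw — σ1 onset /m/, coda /w/ ok → licit
zag — violates constraint 2: syllable 1 coda contains /g/ → illicit
sapf — σ1 onset /s/, coda /pf/ (2C) ok → licit
pabl — σ1 onset /p/, coda /bl/ (2C) ok → licit
mjob — violates constraint 3: syllable 1 onset /mj/ has 2 consonants (> 1) → illicit
nje — violates constraint 3: syllable 1 onset /nj/ has 2 consonants (> 1) → illicit
srib — violates constraint 3: syllable 1 onset /sr/ has 2 consonants (> 1) → illicit
Licit: miw, sapf, pabl → 3.

3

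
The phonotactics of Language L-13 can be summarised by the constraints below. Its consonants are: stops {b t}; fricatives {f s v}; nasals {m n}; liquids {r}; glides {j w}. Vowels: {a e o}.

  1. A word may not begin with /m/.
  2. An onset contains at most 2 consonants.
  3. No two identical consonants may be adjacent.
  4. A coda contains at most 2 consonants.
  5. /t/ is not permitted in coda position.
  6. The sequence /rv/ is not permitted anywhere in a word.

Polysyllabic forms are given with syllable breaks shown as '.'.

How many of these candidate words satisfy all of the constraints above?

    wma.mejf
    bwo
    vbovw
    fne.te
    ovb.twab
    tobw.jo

6

wma.mejf — σ1 onset /wm/ (2C), coda /∅/ ok; σ2 onset /m/, coda /jf/ (2C) ok → licit
bwo — σ1 onset /bw/ (2C), coda /∅/ ok → licit
vbovw — σ1 onset /vb/ (2C), coda /vw/ (2C) ok → licit
fne.te — σ1 onset /fn/ (2C), coda /∅/ ok; σ2 onset /t/, coda /∅/ ok → licit
ovb.twab — σ1 onset /∅/, coda /vb/ (2C) ok; σ2 onset /tw/ (2C), coda /b/ ok → licit
tobw.jo — σ1 onset /t/, coda /bw/ (2C) ok; σ2 onset /j/, coda /∅/ ok → licit
Licit: wma.mejf, bwo, vbovw, fne.te, ovb.twab, tobw.jo → 6.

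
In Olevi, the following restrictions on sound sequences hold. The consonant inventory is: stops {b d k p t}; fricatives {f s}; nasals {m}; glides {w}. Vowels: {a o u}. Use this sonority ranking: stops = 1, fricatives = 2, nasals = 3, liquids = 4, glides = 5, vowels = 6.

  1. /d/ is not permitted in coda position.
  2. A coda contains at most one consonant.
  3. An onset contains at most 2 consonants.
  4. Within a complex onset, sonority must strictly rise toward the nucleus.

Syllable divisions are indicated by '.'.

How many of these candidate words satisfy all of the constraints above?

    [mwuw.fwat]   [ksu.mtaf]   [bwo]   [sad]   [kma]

3

[mwuw.fwat] — σ1 onset /mw/ (3→5 rises), coda /w/ ok; σ2 onset /fw/ (2→5 rises), coda /t/ ok → permitted
[ksu.mtaf] — violates constraint 4: syllable 2 onset /mt/: /m/ (nasal, 3) → /t/ (stop, 1) does not rise → not permitted
[bwo] — σ1 onset /bw/ (1→5 rises), coda /∅/ ok → permitted
[sad] — violates constraint 1: syllable 1 coda contains /d/ → not permitted
[kma] — σ1 onset /km/ (1→3 rises), coda /∅/ ok → permitted
Permitted: [mwuw.fwat], [bwo], [kma] → 3.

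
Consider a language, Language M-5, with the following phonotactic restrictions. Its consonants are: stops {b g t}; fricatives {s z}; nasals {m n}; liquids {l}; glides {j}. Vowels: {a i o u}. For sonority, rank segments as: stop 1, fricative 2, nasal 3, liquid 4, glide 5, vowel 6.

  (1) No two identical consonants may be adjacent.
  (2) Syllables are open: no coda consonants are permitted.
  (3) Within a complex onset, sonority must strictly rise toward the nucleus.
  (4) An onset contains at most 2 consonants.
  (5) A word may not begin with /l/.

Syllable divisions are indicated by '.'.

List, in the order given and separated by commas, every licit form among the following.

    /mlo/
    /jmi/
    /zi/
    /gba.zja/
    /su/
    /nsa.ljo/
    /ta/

/mlo/ — σ1 onset /ml/ (3→4 rises), coda /∅/ ok → licit
/jmi/ — violates constraint 3: syllable 1 onset /jm/: /j/ (glide, 5) → /m/ (nasal, 3) does not rise → illicit
/zi/ — σ1 onset /z/, coda /∅/ ok → licit
/gba.zja/ — violates constraint 3: syllable 1 onset /gb/: /g/ (stop, 1) → /b/ (stop, 1) does not rise → illicit
/su/ — σ1 onset /s/, coda /∅/ ok → licit
/nsa.ljo/ — violates constraint 3: syllable 1 onset /ns/: /n/ (nasal, 3) → /s/ (fricative, 2) does not rise → illicit
/ta/ — σ1 onset /t/, coda /∅/ ok → licit

/mlo/, /zi/, /su/, /ta/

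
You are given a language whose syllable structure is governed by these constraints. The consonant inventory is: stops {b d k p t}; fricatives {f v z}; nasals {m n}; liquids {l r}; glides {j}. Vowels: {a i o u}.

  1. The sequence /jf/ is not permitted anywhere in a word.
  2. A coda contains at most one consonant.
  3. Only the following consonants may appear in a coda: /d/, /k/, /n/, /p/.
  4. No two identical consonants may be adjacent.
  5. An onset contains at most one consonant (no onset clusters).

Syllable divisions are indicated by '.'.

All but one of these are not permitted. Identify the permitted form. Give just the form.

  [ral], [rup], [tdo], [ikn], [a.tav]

[ral] — violates constraint 3: syllable 1 coda contains /l/, which is not a licensed coda consonant → not permitted
[rup] — σ1 onset /r/, coda /p/ ok → permitted
[tdo] — violates constraint 5: syllable 1 onset /td/ has 2 consonants (> 1) → not permitted
[ikn] — violates constraint 2: syllable 1 coda /kn/ has 2 consonants (> 1) → not permitted
[a.tav] — violates constraint 3: syllable 2 coda contains /v/, which is not a licensed coda consonant → not permitted

[rup]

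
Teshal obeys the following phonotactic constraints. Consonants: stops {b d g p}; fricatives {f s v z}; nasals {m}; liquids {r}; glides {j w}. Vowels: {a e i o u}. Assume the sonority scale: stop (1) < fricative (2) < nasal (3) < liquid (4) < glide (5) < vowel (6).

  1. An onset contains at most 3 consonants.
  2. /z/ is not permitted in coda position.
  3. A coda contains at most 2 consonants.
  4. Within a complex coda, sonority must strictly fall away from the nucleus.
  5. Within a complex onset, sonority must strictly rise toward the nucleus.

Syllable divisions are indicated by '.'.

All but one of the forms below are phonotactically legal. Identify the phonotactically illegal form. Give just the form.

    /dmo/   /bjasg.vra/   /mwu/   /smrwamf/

/smrwamf/

/dmo/ — σ1 onset /dm/ (1→3 rises), coda /∅/ ok → phonotactically legal
/bjasg.vra/ — σ1 onset /bj/ (1→5 rises), coda /sg/ (2→1 falls) ok; σ2 onset /vr/ (2→4 rises), coda /∅/ ok → phonotactically legal
/mwu/ — σ1 onset /mw/ (3→5 rises), coda /∅/ ok → phonotactically legal
/smrwamf/ — violates constraint 1: syllable 1 onset /smrw/ has 4 consonants (> 3) → phonotactically illegal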